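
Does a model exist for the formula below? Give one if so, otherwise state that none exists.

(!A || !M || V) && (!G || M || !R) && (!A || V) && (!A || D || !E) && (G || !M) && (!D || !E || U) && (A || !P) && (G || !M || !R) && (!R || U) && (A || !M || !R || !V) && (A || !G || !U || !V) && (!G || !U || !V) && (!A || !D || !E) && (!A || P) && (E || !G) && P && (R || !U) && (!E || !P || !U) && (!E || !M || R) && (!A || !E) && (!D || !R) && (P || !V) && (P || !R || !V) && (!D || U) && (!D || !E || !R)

Unit clause (P) forces P = True.
In (A || !P) only A is left, so A = True.
In (!A || !E) only !E is left, so E = False.
In (!A || V) only V is left, so V = True.
In (E || !G) only !G is left, so G = False.
In (G || !M) only !M is left, so M = False.
Set U = False.
  then (!R || U) forces R = False.
  then (!D || U) forces D = False.
All clauses satisfied.

G: False, P: True, V: True, U: False, E: False, A: True, D: False, R: False, M: False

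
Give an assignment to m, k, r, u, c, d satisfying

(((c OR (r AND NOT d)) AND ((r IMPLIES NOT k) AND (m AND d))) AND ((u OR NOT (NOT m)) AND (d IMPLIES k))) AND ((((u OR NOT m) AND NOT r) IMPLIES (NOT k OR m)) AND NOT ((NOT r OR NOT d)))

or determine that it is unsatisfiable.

Case m = True: the formula simplifies to (((c OR (r AND NOT d)) AND ((r IMPLIES NOT k) AND d)) AND (d IMPLIES k)) AND NOT ((NOT r OR NOT d)).
  d = True: simplifies to ((c AND (r IMPLIES NOT k)) AND k) AND NOT (NOT r).
    r = True: simplifies to (c AND NOT k) AND k.
      k = True: the conjunct NOT k is False.
      k = False: the conjunct k is False.
    r = False: the conjunct NOT (NOT r) becomes NOT (NOT False) = False.
  d = False: the conjunct d is False.
Case m = False: the conjunct m is False.
Both cases fail — unsatisfiable.

No satisfying assignment exists.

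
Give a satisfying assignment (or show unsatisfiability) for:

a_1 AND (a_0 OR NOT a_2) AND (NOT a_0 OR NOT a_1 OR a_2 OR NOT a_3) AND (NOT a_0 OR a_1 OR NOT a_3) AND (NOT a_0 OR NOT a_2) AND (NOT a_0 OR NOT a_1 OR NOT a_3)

Unit clause (a_1) forces a_1 = True.
Set a_0 = False.
  then (a_0 OR NOT a_2) forces a_2 = False.
Set a_3 = False.
All clauses satisfied.

a_0: False; a_1: True; a_2: False; a_3: False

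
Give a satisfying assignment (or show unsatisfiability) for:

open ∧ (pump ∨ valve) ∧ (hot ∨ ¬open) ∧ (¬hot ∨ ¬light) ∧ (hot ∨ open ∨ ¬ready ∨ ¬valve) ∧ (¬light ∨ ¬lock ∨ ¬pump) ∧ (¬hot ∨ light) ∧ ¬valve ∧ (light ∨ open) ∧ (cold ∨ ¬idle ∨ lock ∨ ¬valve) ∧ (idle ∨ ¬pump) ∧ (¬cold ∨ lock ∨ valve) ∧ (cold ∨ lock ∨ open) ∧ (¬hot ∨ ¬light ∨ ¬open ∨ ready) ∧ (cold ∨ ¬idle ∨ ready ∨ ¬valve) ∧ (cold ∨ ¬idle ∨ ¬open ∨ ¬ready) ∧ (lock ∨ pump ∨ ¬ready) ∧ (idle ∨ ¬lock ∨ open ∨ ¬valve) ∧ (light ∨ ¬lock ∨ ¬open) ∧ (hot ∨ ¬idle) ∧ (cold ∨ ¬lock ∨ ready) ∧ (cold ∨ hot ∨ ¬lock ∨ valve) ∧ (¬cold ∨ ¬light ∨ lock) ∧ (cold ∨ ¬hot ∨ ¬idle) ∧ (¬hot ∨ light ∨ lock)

Case open = True:
  (hot ∨ ¬open) forces hot = True.
  (¬hot ∨ ¬light) forces light = False.
  Clause (¬hot ∨ light) is falsified — contradiction.
Case open = False:
  Clause (open) is falsified — contradiction.
Both cases fail, so the formula is unsatisfiable.

Unsatisfiable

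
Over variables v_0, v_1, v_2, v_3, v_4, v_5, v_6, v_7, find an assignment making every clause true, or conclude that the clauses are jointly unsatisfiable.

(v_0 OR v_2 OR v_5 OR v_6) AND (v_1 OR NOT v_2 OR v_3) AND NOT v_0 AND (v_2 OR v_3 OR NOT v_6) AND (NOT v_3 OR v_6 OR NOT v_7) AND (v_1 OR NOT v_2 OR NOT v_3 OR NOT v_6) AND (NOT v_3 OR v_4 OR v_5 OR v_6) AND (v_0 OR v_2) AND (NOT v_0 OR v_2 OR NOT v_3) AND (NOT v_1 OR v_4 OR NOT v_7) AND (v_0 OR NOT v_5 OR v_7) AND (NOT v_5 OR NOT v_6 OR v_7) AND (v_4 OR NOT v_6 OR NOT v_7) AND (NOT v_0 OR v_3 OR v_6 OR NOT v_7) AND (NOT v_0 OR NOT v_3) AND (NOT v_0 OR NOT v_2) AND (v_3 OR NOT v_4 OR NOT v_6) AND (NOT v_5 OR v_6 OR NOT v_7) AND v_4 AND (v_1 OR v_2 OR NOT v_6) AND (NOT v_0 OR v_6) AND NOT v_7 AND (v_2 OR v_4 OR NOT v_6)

v_0 = False; v_1 = True; v_2 = True; v_3 = True; v_4 = True; v_5 = False; v_6 = False; v_7 = False

Unit clause (NOT v_0) forces v_0 = False.
In (v_0 OR v_2) only v_2 is left, so v_2 = True.
Unit clause (v_4) forces v_4 = True.
Unit clause (NOT v_7) forces v_7 = False.
In (v_0 OR NOT v_5 OR v_7) only NOT v_5 is left, so v_5 = False.
Set v_1 = True.
Set v_3 = True.
Set v_6 = False.
All clauses satisfied.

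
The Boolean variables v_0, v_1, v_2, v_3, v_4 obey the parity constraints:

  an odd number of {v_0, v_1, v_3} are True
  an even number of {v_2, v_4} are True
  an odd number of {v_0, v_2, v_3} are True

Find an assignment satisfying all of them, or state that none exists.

v_0 = True; v_1 = True; v_2 = True; v_3 = True; v_4 = True

{v_0, v_1, v_3}: 3 true → odd ✓
{v_2, v_4}: 2 true → even ✓
{v_0, v_2, v_3}: 3 true → odd ✓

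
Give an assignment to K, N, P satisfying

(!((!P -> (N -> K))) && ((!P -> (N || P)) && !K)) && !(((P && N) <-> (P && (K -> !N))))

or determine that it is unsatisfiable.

Case P = True: the conjunct !((!P -> (N -> K))) becomes !((False -> (N -> K))) = False.
Case P = False: the conjunct !(((P && N) <-> (P && (K -> !N)))) becomes !((False <-> False)) = False.
Both cases fail — unsatisfiable.

The formula is unsatisfiable.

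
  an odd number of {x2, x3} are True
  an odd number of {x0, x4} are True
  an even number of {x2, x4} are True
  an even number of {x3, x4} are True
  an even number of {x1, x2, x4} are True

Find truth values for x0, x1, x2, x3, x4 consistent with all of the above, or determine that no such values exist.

No satisfying assignment exists.

Adding constraints 1, 3, 4 mod 2: every variable appears an even number of times on the left, so the left side is 0.
But the right sides sum to 1 (mod 2). 0 ≠ 1 — the system is inconsistent.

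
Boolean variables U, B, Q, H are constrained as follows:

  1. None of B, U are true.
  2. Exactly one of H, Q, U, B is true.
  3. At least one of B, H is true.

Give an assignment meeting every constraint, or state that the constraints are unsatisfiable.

U=F, B=F, Q=F, H=T

  (1) {B, U}: 0 true — none ✓
  (2) {H, Q, U, B}: 1 true — exactly one ✓
  (3) {B, H}: 1 true — at least one ✓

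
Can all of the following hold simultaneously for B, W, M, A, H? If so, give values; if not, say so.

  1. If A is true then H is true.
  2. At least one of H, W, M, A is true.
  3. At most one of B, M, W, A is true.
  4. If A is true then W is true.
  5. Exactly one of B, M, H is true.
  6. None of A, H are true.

B = False, W = False, M = True, A = False, H = False

  (1) A=F ⇒ H: vacuous ✓
  (2) {H, W, M, A}: 1 true — at least one ✓
  (3) {B, M, W, A}: 1 true — at most one ✓
  (4) A=F ⇒ W: vacuous ✓
  (5) {B, M, H}: 1 true — exactly one ✓
  (6) {A, H}: 0 true — none ✓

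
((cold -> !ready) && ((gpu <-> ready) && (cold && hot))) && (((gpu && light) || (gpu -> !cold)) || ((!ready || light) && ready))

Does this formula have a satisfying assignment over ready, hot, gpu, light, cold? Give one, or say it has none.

ready = False, hot = True, gpu = False, light = False, cold = True

  (cold -> !ready) && ((gpu <-> ready) && (cold && hot)) = True
    cold -> !ready = True
      !ready = True
    (gpu <-> ready) && (cold && hot) = True
      gpu <-> ready = True
      cold && hot = True
  ((gpu && light) || (gpu -> !cold)) || ((!ready || light) && ready) = True
    (gpu && light) || (gpu -> !cold) = True
      gpu && light = False
      gpu -> !cold = True
        !cold = False
    (!ready || light) && ready = False
      !ready || light = True
        !ready = True
Both conjuncts True, so the formula holds.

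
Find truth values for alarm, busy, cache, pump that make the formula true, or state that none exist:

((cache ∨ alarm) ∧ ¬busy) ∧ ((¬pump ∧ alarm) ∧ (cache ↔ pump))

alarm = True, busy = False, cache = False, pump = False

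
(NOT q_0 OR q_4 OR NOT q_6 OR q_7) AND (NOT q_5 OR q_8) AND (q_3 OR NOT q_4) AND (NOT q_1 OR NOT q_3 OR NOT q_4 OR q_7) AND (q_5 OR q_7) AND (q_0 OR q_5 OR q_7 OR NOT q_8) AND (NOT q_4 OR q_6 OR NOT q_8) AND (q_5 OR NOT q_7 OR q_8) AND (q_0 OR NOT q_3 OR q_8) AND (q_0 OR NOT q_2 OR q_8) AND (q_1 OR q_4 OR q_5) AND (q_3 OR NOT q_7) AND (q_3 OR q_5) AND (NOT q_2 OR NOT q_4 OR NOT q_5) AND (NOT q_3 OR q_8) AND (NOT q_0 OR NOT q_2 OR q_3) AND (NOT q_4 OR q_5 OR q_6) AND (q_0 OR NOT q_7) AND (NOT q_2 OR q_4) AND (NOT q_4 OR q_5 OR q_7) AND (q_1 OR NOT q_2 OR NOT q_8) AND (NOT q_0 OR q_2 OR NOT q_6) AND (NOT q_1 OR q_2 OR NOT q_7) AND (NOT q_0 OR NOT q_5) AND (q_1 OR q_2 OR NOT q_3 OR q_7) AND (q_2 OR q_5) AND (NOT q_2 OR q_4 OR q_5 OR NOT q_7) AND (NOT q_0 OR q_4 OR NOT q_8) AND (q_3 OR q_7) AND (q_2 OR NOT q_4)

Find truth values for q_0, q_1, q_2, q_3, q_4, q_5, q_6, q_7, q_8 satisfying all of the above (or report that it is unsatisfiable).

q_0=T, q_1=T, q_2=T, q_3=T, q_4=T, q_5=F, q_6=T, q_7=T, q_8=T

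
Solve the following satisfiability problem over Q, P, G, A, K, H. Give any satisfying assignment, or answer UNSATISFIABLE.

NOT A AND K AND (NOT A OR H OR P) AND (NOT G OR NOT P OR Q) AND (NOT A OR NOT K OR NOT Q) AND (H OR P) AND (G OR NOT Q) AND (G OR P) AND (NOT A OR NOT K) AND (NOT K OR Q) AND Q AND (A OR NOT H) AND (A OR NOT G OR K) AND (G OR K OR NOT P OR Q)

Q = True, P = True, G = True, A = False, K = True, H = False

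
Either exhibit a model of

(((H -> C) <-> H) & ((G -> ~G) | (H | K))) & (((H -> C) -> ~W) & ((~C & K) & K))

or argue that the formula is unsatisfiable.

Case H = True: the formula simplifies to C & ((C -> ~W) & ((~C & K) & K)).
  C = True: the conjunct ~C is False.
  C = False: the conjunct C is False.
Case H = False: the conjunct (H -> C) <-> H becomes (False -> C) <-> False = False.
Both cases fail — unsatisfiable.

No satisfying assignment exists.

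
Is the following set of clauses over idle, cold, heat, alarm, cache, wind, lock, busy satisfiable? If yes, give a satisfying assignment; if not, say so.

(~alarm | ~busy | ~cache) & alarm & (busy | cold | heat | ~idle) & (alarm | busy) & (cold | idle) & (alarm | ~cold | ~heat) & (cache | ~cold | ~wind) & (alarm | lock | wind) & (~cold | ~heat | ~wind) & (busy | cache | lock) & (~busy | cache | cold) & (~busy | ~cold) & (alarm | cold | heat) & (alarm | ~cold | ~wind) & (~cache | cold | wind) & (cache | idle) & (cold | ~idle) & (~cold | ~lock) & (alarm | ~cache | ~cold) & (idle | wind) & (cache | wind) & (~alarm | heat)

idle = True; cold = True; heat = True; alarm = True; cache = True; wind = False; lock = False; busy = False

Unit clause (alarm) forces alarm = True.
In (~alarm | heat) only heat is left, so heat = True.
Try idle = False:
  (cold | idle) forces cold = True.
  (~cold | ~heat | ~wind) forces wind = False.
  clause (idle | wind) is falsified — backtrack.
So idle = True.
  then (cold | ~idle) forces cold = True.
  then (~cold | ~lock) forces lock = False.
  then (~cold | ~heat | ~wind) forces wind = False.
  then (~busy | ~cold) forces busy = False.
  then (cache | wind) forces cache = True.
All clauses satisfied.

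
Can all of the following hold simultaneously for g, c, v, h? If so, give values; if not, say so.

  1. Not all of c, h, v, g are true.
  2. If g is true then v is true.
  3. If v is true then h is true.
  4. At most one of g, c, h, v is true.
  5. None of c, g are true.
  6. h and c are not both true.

g = False, c = False, v = False, h = True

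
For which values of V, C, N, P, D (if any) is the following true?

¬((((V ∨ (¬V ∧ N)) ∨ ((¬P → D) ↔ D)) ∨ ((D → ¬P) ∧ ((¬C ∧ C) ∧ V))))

V: False, C: False, N: False, P: True, D: False

  ¬((((V ∨ (¬V ∧ N)) ∨ ((¬P → D) ↔ D)) ∨ ((D → ¬P) ∧ ((¬C ∧ C) ∧ V)))) = True
    ((V ∨ (¬V ∧ N)) ∨ ((¬P → D) ↔ D)) ∨ ((D → ¬P) ∧ ((¬C ∧ C) ∧ V)) = False
      (V ∨ (¬V ∧ N)) ∨ ((¬P → D) ↔ D) = False
        V ∨ (¬V ∧ N) = False
          ¬V ∧ N = False
            ¬V = True
        (¬P → D) ↔ D = False
          ¬P → D = True
            ¬P = False
      (D → ¬P) ∧ ((¬C ∧ C) ∧ V) = False
        D → ¬P = True
          ¬P = False
        (¬C ∧ C) ∧ V = False
          ¬C ∧ C = False
            ¬C = True
The formula evaluates to True.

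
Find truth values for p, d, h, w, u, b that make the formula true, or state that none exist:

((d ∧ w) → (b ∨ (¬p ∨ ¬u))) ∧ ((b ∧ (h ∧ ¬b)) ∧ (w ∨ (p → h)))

Case b = True: the conjunct ¬b is False.
Case b = False: the conjunct b is False.
Both cases fail — unsatisfiable.

Unsatisfiable — no assignment works.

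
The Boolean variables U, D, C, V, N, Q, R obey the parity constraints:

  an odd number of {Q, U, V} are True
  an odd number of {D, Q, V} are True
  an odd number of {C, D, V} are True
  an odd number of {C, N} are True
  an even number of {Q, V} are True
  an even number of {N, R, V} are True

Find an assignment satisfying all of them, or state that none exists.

U = True, D = True, C = True, V = True, N = False, Q = True, R = True

{Q, U, V}: 3 true → odd ✓
{D, Q, V}: 3 true → odd ✓
{C, D, V}: 3 true → odd ✓
{C, N}: 1 true → odd ✓
{Q, V}: 2 true → even ✓
{N, R, V}: 2 true → even ✓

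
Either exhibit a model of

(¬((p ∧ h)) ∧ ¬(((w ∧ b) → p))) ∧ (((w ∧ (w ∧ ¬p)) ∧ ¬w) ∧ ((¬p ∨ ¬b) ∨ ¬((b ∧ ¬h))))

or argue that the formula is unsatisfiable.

Case w = True: the conjunct ¬w is False.
Case w = False: the conjunct ¬(((w ∧ b) → p)) becomes ¬((False → p)) = False.
Both cases fail — unsatisfiable.

The formula is unsatisfiable.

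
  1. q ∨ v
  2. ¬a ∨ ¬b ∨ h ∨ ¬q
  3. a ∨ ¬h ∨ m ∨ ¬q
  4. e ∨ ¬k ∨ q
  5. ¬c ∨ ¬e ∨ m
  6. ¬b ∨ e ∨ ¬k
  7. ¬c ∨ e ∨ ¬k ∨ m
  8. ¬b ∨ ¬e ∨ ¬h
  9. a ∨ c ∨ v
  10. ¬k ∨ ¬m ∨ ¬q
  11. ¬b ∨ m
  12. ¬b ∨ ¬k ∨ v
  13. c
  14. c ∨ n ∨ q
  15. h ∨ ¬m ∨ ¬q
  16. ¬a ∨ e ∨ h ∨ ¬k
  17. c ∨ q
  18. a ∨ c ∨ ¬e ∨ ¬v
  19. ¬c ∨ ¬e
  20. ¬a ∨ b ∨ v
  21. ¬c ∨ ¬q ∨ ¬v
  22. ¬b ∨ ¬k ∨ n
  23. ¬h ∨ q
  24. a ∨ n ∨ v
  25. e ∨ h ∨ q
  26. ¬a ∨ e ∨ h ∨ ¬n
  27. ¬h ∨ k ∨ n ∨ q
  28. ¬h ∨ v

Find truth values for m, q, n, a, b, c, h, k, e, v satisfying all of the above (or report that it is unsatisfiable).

Unit clause (c) forces c = True.
In (¬c ∨ ¬e) only ¬e is left, so e = False.
Set m = False.
  then (¬c ∨ e ∨ ¬k ∨ m) forces k = False.
  then (¬b ∨ m) forces b = False.
Try q = False:
  (q ∨ v) forces v = True.
  (¬h ∨ q) forces h = False.
  clause (e ∨ h ∨ q) is falsified — backtrack.
So q = True.
  then (¬c ∨ ¬q ∨ ¬v) forces v = False.
  then (¬h ∨ v) forces h = False.
  then (¬a ∨ b ∨ v) forces a = False.
  then (a ∨ n ∨ v) forces n = True.
All clauses satisfied.

m=F, q=T, n=T, a=F, b=F, c=T, h=F, k=F, e=F, v=F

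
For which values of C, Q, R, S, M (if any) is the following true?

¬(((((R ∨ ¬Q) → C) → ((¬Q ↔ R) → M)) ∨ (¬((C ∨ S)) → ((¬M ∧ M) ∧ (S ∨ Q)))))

C = False, Q = True, R = False, S = False, M = False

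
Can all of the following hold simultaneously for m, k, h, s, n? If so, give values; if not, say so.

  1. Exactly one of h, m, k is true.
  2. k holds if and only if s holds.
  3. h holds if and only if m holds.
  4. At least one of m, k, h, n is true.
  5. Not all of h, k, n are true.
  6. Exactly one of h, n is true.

m = False; k = True; h = False; s = True; n = True

  (1) {h, m, k}: 1 true — exactly one ✓
  (2) k=T, s=T — same ✓
  (3) h=F, m=F — same ✓
  (4) {m, k, h, n}: 2 true — at least one ✓
  (5) {h, k, n}: 2/3 true — not all ✓
  (6) {h, n}: 1 true — exactly one ✓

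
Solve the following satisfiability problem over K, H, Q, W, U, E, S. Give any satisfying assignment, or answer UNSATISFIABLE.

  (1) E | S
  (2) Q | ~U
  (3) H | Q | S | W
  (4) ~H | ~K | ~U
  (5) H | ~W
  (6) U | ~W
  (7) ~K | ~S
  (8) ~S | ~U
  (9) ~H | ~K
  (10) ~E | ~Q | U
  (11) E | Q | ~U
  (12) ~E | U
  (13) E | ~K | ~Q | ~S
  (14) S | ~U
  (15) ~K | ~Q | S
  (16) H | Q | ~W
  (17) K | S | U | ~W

Set K = False.
Set H = False.
  then (H | ~W) forces W = False.
Set Q = False.
  then (Q | ~U) forces U = False.
  then (H | Q | S | W) forces S = True.
  then (~E | U) forces E = False.
All clauses satisfied.

K = False; H = False; Q = False; W = False; U = False; E = False; S = True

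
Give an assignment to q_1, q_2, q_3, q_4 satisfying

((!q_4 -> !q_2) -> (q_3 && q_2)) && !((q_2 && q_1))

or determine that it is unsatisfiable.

q_1: False, q_2: True, q_3: False, q_4: False

  (!q_4 -> !q_2) -> (q_3 && q_2) = True
    !q_4 -> !q_2 = False
      !q_4 = True
      !q_2 = False
    q_3 && q_2 = False
  !((q_2 && q_1)) = True
    q_2 && q_1 = False
Both conjuncts True, so the formula holds.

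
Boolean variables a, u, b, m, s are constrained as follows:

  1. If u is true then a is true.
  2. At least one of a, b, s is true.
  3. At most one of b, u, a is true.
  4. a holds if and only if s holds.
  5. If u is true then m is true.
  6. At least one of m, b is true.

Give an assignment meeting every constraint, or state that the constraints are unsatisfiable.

a = False; u = False; b = True; m = True; s = False

  (1) u=F ⇒ a: vacuous ✓
  (2) {a, b, s}: 1 true — at least one ✓
  (3) {b, u, a}: 1 true — at most one ✓
  (4) a=F, s=F — same ✓
  (5) u=F ⇒ m: vacuous ✓
  (6) {m, b}: 2 true — at least one ✓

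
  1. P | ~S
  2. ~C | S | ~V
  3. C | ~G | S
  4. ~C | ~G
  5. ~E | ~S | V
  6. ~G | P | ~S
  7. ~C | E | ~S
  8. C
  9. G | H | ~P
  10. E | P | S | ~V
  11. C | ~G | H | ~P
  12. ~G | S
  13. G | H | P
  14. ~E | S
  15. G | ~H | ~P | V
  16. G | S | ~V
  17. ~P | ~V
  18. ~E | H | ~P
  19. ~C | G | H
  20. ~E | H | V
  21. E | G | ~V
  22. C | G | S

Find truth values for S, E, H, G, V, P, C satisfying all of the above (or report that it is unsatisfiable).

S = False, E = False, H = True, G = False, V = False, P = False, C = True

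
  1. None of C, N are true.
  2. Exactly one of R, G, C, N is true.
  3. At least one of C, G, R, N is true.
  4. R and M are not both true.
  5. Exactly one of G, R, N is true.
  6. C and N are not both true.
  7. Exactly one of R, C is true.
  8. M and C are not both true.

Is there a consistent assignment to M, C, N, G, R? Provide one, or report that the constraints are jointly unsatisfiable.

M = False; C = False; N = False; G = False; R = True

  (1) {C, N}: 0 true — none ✓
  (2) {R, G, C, N}: 1 true — exactly one ✓
  (3) {C, G, R, N}: 1 true — at least one ✓
  (4) R=T, M=F — not both ✓
  (5) {G, R, N}: 1 true — exactly one ✓
  (6) C=F, N=F — not both ✓
  (7) {R, C}: 1 true — exactly one ✓
  (8) M=F, C=F — not both ✓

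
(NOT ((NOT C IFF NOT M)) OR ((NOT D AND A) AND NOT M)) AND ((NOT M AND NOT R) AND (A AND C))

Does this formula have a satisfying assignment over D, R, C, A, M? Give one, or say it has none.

D: False; R: False; C: True; A: True; M: False

  NOT ((NOT C IFF NOT M)) OR ((NOT D AND A) AND NOT M) = True
    NOT ((NOT C IFF NOT M)) = True
      NOT C IFF NOT M = False
        NOT C = False
        NOT M = True
    (NOT D AND A) AND NOT M = True
      NOT D AND A = True
        NOT D = True
      NOT M = True
  (NOT M AND NOT R) AND (A AND C) = True
    NOT M AND NOT R = True
      NOT M = True
      NOT R = True
    A AND C = True
Both conjuncts True, so the formula holds.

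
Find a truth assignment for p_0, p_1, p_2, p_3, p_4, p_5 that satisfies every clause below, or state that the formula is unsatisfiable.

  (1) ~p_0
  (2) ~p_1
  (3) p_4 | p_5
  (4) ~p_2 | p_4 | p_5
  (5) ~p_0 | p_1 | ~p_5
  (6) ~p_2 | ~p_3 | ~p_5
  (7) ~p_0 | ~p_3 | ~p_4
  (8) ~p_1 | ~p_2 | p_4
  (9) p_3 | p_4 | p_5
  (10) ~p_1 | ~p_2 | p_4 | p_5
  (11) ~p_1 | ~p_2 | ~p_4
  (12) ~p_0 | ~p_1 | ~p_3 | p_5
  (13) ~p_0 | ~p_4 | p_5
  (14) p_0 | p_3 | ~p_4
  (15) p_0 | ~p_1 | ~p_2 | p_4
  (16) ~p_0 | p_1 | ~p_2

p_0: False, p_1: False, p_2: False, p_3: True, p_4: False, p_5: True

Unit clause (~p_0) forces p_0 = False.
Unit clause (~p_1) forces p_1 = False.
Set p_2 = False.
Set p_3 = True.
Set p_4 = False.
  then (p_4 | p_5) forces p_5 = True.
All clauses satisfied.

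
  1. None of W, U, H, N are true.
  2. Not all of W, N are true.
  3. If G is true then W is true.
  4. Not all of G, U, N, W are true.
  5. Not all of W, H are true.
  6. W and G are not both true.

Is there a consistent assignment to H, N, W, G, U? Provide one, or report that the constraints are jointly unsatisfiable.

H=F; N=F; W=F; G=F; U=F

  (1) {W, U, H, N}: 0 true — none ✓
  (2) {W, N}: 0/2 true — not all ✓
  (3) G=F ⇒ W: vacuous ✓
  (4) {G, U, N, W}: 0/4 true — not all ✓
  (5) {W, H}: 0/2 true — not all ✓
  (6) W=F, G=F — not both ✓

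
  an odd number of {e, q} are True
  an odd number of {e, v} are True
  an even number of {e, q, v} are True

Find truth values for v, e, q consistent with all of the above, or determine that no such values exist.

v = True, e = False, q = True

{e, q}: 1 true → odd ✓
{e, v}: 1 true → odd ✓
{e, q, v}: 2 true → even ✓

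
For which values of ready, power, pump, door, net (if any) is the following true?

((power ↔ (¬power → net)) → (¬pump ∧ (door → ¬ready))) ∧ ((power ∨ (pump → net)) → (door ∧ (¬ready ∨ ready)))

ready = False, power = True, pump = False, door = True, net = False

  (power ↔ (¬power → net)) → (¬pump ∧ (door → ¬ready)) = True
    power ↔ (¬power → net) = True
      ¬power → net = True
        ¬power = False
    ¬pump ∧ (door → ¬ready) = True
      ¬pump = True
      door → ¬ready = True
        ¬ready = True
  (power ∨ (pump → net)) → (door ∧ (¬ready ∨ ready)) = True
    power ∨ (pump → net) = True
      pump → net = True
    door ∧ (¬ready ∨ ready) = True
      ¬ready ∨ ready = True
        ¬ready = True
Both conjuncts True, so the formula holds.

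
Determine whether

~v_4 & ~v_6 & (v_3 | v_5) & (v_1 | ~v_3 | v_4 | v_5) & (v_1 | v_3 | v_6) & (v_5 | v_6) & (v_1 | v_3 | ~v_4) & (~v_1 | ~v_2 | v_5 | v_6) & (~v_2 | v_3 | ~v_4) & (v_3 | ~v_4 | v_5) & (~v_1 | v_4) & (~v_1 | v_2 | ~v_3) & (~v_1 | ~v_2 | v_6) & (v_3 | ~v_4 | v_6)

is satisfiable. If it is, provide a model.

Unit clause (~v_4) forces v_4 = False.
Unit clause (~v_6) forces v_6 = False.
In (v_5 | v_6) only v_5 is left, so v_5 = True.
In (~v_1 | v_4) only ~v_1 is left, so v_1 = False.
In (v_1 | v_3 | v_6) only v_3 is left, so v_3 = True.
Set v_2 = True.
All clauses satisfied.

v_1 = False, v_2 = True, v_3 = True, v_4 = False, v_5 = True, v_6 = False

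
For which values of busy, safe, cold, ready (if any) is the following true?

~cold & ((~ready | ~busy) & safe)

busy = False; safe = True; cold = False; ready = True

  ~cold = True
  (~ready | ~busy) & safe = True
    ~ready | ~busy = True
      ~ready = False
      ~busy = True
Both conjuncts True, so the formula holds.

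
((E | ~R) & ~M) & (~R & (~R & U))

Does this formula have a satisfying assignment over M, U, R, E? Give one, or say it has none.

M=F, U=T, R=F, E=T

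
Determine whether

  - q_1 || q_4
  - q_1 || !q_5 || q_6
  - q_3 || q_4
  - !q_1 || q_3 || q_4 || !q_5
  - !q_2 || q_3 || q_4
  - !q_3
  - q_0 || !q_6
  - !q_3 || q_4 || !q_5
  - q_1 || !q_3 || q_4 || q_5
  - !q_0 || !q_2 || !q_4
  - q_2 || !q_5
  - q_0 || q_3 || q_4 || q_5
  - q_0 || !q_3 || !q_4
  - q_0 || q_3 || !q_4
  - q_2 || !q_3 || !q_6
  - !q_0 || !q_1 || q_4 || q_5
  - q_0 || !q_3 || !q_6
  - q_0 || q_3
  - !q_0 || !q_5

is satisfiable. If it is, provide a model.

Unit clause (!q_3) forces q_3 = False.
In (q_0 || q_3) only q_0 is left, so q_0 = True.
In (!q_0 || !q_5) only !q_5 is left, so q_5 = False.
In (q_3 || q_4) only q_4 is left, so q_4 = True.
In (!q_0 || !q_2 || !q_4) only !q_2 is left, so q_2 = False.
Set q_1 = True.
Set q_6 = False.
All clauses satisfied.

q_0 = True, q_1 = True, q_2 = False, q_3 = False, q_4 = True, q_5 = False, q_6 = False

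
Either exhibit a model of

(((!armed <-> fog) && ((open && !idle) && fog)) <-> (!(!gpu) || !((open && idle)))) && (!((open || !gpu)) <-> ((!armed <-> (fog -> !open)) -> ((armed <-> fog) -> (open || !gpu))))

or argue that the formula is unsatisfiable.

Unsatisfiable

Case open = True: the conjunct !((open || !gpu)) <-> ((!armed <-> (fog -> !open)) -> ((armed <-> fog) -> (open || !gpu))) becomes !True <-> ((!armed <-> !fog) -> True) = False.
Case open = False: the conjunct ((!armed <-> fog) && ((open && !idle) && fog)) <-> (!(!gpu) || !((open && idle))) becomes ((!armed <-> fog) && False) <-> (!(!gpu) || True) = False.
Both cases fail — unsatisfiable.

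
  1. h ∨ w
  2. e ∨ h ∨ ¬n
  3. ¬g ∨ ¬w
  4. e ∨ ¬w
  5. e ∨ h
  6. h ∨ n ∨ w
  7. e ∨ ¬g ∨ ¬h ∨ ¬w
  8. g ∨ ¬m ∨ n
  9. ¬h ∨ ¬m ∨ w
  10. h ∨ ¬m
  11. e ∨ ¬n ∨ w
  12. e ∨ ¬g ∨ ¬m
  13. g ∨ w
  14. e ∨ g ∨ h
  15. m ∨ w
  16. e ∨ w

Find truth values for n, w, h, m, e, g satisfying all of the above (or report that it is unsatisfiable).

Set n = False.
Set w = True.
  then (¬g ∨ ¬w) forces g = False.
  then (e ∨ ¬w) forces e = True.
  then (g ∨ ¬m ∨ n) forces m = False.
Set h = False.
All clauses satisfied.

n = False, w = True, h = False, m = False, e = True, g = False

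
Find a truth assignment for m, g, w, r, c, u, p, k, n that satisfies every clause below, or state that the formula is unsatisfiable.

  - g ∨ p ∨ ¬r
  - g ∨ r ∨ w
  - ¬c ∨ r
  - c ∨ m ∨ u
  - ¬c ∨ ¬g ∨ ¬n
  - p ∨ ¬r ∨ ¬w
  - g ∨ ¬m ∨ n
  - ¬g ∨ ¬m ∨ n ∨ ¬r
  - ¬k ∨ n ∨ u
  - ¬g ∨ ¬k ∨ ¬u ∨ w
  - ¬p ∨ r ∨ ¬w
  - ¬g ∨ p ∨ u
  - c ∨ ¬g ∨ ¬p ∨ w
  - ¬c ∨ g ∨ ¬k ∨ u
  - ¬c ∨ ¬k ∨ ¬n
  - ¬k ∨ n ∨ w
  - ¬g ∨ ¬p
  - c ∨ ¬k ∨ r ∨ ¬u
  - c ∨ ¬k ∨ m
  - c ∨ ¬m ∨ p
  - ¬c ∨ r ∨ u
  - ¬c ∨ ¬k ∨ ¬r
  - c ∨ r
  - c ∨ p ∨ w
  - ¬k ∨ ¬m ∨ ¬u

m = True, g = False, w = True, r = True, c = False, u = False, p = True, k = False, n = True

Set m = True.
Set g = False.
  then (g ∨ ¬m ∨ n) forces n = True.
Set w = True.
Try r = False:
  (¬c ∨ r) forces c = False.
  clause (c ∨ r) is falsified — backtrack.
So r = True.
  then (g ∨ p ∨ ¬r) forces p = True.
Set c = False.
Set u = False.
Set k = False.
All clauses satisfied.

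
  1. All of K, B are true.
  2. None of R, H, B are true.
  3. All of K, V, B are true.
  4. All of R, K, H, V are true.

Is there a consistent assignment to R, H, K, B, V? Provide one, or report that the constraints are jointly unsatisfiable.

No satisfying assignment exists.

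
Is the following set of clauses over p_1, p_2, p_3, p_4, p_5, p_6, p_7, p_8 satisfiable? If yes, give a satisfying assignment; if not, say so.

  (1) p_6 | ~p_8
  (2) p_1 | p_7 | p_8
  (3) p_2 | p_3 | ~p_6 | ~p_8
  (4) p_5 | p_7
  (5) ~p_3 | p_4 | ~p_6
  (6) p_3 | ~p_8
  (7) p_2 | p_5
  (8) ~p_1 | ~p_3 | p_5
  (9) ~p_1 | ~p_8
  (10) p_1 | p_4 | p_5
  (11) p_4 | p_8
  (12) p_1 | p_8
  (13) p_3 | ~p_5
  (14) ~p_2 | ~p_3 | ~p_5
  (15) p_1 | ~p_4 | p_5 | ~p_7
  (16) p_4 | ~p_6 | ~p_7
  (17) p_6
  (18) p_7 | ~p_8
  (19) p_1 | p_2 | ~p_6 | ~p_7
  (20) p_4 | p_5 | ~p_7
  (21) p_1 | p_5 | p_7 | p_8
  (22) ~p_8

p_1 = True; p_2 = True; p_3 = False; p_4 = True; p_5 = False; p_6 = True; p_7 = True; p_8 = False

Unit clause (p_6) forces p_6 = True.
Unit clause (~p_8) forces p_8 = False.
In (p_4 | p_8) only p_4 is left, so p_4 = True.
In (p_1 | p_8) only p_1 is left, so p_1 = True.
Set p_2 = True.
Try p_3 = True:
  (~p_1 | ~p_3 | p_5) forces p_5 = True.
  clause (~p_2 | ~p_3 | ~p_5) is falsified — backtrack.
So p_3 = False.
  then (p_3 | ~p_5) forces p_5 = False.
  then (p_5 | p_7) forces p_7 = True.
All clauses satisfied.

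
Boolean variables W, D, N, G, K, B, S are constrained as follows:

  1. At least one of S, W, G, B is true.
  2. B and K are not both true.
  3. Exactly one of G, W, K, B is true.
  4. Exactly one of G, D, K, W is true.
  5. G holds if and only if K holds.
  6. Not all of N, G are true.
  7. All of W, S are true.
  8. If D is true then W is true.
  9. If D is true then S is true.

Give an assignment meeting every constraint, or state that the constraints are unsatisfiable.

W = True; D = False; N = False; G = False; K = False; B = False; S = True

  (1) {S, W, G, B}: 2 true — at least one ✓
  (2) B=F, K=F — not both ✓
  (3) {G, W, K, B}: 1 true — exactly one ✓
  (4) {G, D, K, W}: 1 true — exactly one ✓
  (5) G=F, K=F — same ✓
  (6) {N, G}: 0/2 true — not all ✓
  (7) {W, S}: all 2 true ✓
  (8) D=F ⇒ W: vacuous ✓
  (9) D=F ⇒ S: vacuous ✓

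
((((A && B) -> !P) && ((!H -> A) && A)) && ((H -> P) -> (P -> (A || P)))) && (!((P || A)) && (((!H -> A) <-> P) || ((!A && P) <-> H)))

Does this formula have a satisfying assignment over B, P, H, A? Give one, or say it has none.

Case A = True: the conjunct !((P || A)) becomes !((P || True)) = False.
Case A = False: the conjunct A is False.
Both cases fail — unsatisfiable.

The formula is unsatisfiable.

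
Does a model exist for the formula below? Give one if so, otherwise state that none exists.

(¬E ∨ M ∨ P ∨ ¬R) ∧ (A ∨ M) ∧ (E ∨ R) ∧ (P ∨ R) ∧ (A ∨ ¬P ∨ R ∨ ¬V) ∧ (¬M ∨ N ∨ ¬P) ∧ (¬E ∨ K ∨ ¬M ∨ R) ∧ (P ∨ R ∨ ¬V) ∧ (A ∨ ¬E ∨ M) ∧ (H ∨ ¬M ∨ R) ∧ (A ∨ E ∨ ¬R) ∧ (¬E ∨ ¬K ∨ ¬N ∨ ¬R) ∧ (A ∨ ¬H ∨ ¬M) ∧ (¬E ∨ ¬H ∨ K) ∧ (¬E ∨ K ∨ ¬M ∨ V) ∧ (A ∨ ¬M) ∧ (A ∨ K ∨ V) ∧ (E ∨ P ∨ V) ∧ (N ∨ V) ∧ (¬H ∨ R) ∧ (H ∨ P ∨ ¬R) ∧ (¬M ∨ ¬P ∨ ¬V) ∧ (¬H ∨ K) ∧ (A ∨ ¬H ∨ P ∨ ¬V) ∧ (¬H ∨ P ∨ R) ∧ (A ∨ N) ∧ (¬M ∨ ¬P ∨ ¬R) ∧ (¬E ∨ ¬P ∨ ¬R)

Try A = False:
  (A ∨ M) forces M = True.
  clause (A ∨ ¬M) is falsified — backtrack.
So A = True.
Set E = True.
Set M = False.
Set R = False.
  then (P ∨ R) forces P = True.
  then (¬H ∨ R) forces H = False.
Set N = False.
  then (N ∨ V) forces V = True.
Set K = False.
All clauses satisfied.

A: True, E: True, M: False, R: False, N: False, H: False, P: True, V: True, K: False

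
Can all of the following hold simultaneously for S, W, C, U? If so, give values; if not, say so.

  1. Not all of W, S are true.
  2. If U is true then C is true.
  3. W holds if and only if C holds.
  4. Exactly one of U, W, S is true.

S: False; W: True; C: True; U: False

  (1) {W, S}: 1/2 true — not all ✓
  (2) U=F ⇒ C: vacuous ✓
  (3) W=T, C=T — same ✓
  (4) {U, W, S}: 1 true — exactly one ✓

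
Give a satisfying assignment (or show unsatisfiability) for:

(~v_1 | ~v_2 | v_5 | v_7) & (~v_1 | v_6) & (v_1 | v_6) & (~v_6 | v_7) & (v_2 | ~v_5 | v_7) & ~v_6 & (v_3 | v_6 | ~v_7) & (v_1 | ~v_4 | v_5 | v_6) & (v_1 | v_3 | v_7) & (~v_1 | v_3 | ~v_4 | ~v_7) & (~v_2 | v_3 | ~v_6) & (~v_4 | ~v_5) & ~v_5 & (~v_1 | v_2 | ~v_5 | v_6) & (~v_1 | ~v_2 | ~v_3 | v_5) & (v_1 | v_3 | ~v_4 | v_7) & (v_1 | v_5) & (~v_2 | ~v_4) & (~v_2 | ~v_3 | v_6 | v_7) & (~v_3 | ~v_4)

UNSATISFIABLE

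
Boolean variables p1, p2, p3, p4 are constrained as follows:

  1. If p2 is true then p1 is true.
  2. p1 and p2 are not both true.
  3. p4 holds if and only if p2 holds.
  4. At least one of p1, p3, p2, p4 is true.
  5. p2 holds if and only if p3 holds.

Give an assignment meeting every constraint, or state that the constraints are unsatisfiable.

p1 = True, p2 = False, p3 = False, p4 = False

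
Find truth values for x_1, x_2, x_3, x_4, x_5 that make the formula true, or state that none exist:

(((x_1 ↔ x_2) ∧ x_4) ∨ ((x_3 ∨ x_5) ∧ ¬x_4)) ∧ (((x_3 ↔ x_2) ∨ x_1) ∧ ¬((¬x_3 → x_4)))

x_1 = True; x_2 = True; x_3 = False; x_4 = False; x_5 = True

  ((x_1 ↔ x_2) ∧ x_4) ∨ ((x_3 ∨ x_5) ∧ ¬x_4) = True
    (x_1 ↔ x_2) ∧ x_4 = False
      x_1 ↔ x_2 = True
    (x_3 ∨ x_5) ∧ ¬x_4 = True
      x_3 ∨ x_5 = True
      ¬x_4 = True
  ((x_3 ↔ x_2) ∨ x_1) ∧ ¬((¬x_3 → x_4)) = True
    (x_3 ↔ x_2) ∨ x_1 = True
      x_3 ↔ x_2 = False
    ¬((¬x_3 → x_4)) = True
      ¬x_3 → x_4 = False
        ¬x_3 = True
Both conjuncts True, so the formula holds.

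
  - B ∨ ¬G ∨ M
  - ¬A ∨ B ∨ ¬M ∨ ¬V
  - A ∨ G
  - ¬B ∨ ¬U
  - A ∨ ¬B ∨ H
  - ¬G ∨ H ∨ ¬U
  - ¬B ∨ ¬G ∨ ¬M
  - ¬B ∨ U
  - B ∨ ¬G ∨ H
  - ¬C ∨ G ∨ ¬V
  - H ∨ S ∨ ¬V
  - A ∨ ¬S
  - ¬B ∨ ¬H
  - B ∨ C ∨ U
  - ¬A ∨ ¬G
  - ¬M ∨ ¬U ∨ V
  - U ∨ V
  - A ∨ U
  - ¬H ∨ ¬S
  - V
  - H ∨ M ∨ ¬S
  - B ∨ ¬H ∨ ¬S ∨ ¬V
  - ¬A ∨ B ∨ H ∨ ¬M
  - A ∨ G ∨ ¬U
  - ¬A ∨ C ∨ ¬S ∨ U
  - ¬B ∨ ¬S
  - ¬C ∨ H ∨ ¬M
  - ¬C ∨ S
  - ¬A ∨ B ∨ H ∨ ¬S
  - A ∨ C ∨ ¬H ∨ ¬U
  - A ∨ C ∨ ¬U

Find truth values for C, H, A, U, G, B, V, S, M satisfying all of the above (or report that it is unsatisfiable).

Unit clause (V) forces V = True.
Set C = False.
Set H = True.
  then (¬B ∨ ¬H) forces B = False.
  then (B ∨ C ∨ U) forces U = True.
  then (¬H ∨ ¬S) forces S = False.
  then (A ∨ C ∨ ¬H ∨ ¬U) forces A = True.
  then (¬A ∨ B ∨ ¬M ∨ ¬V) forces M = False.
  then (¬A ∨ ¬G) forces G = False.
All clauses satisfied.

C = False; H = True; A = True; U = True; G = False; B = False; V = True; S = False; M = False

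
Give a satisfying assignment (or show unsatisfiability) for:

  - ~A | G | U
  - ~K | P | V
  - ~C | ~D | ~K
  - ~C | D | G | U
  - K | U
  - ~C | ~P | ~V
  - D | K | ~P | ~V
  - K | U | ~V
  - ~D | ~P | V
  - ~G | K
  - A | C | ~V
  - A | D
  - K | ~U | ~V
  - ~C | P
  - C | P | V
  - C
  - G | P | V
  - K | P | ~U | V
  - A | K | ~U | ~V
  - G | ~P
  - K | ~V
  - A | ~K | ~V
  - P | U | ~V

Unit clause (C) forces C = True.
In (~C | P) only P is left, so P = True.
In (G | ~P) only G is left, so G = True.
In (~C | ~P | ~V) only ~V is left, so V = False.
In (~D | ~P | V) only ~D is left, so D = False.
In (~G | K) only K is left, so K = True.
In (A | D) only A is left, so A = True.
Set U = True.
All clauses satisfied.

A = True, G = True, P = True, K = True, C = True, V = False, D = False, U = True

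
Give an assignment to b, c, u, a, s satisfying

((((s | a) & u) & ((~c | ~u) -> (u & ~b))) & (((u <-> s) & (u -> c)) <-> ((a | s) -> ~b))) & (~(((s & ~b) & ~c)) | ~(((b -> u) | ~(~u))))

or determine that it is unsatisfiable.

b: False; c: True; u: True; a: False; s: True

  (((s | a) & u) & ((~c | ~u) -> (u & ~b))) & (((u <-> s) & (u -> c)) <-> ((a | s) -> ~b)) = True
    ((s | a) & u) & ((~c | ~u) -> (u & ~b)) = True
      (s | a) & u = True
        s | a = True
      (~c | ~u) -> (u & ~b) = True
        ~c | ~u = False
          ~c = False
          ~u = False
        u & ~b = True
          ~b = True
    ((u <-> s) & (u -> c)) <-> ((a | s) -> ~b) = True
      (u <-> s) & (u -> c) = True
        u <-> s = True
        u -> c = True
      (a | s) -> ~b = True
        a | s = True
        ~b = True
  ~(((s & ~b) & ~c)) | ~(((b -> u) | ~(~u))) = True
    ~(((s & ~b) & ~c)) = True
      (s & ~b) & ~c = False
        s & ~b = True
          ~b = True
        ~c = False
    ~(((b -> u) | ~(~u))) = False
      (b -> u) | ~(~u) = True
        b -> u = True
        ~(~u) = True
          ~u = False
Both conjuncts True, so the formula holds.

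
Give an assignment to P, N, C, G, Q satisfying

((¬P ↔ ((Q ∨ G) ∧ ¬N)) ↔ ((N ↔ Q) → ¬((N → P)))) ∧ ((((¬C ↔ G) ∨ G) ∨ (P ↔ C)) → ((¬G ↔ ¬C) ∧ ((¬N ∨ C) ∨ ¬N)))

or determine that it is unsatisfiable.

P = False, N = False, C = False, G = False, Q = False

  (¬P ↔ ((Q ∨ G) ∧ ¬N)) ↔ ((N ↔ Q) → ¬((N → P))) = True
    ¬P ↔ ((Q ∨ G) ∧ ¬N) = False
      ¬P = True
      (Q ∨ G) ∧ ¬N = False
        Q ∨ G = False
        ¬N = True
    (N ↔ Q) → ¬((N → P)) = False
      N ↔ Q = True
      ¬((N → P)) = False
        N → P = True
  (((¬C ↔ G) ∨ G) ∨ (P ↔ C)) → ((¬G ↔ ¬C) ∧ ((¬N ∨ C) ∨ ¬N)) = True
    ((¬C ↔ G) ∨ G) ∨ (P ↔ C) = True
      (¬C ↔ G) ∨ G = False
        ¬C ↔ G = False
          ¬C = True
      P ↔ C = True
    (¬G ↔ ¬C) ∧ ((¬N ∨ C) ∨ ¬N) = True
      ¬G ↔ ¬C = True
        ¬G = True
        ¬C = True
      (¬N ∨ C) ∨ ¬N = True
        ¬N ∨ C = True
          ¬N = True
        ¬N = True
Both conjuncts True, so the formula holds.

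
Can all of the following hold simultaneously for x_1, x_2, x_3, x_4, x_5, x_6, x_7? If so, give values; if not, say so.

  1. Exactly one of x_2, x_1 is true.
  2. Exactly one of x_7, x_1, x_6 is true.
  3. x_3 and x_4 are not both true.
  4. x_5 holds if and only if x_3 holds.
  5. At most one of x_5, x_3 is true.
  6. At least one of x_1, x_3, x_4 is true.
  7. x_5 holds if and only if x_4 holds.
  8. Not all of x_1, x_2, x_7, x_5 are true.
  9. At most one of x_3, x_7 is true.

x_1: True, x_2: False, x_3: False, x_4: False, x_5: False, x_6: False, x_7: False

  (1) {x_2, x_1}: 1 true — exactly one ✓
  (2) {x_7, x_1, x_6}: 1 true — exactly one ✓
  (3) x_3=F, x_4=F — not both ✓
  (4) x_5=F, x_3=F — same ✓
  (5) {x_5, x_3}: 0 true — at most one ✓
  (6) {x_1, x_3, x_4}: 1 true — at least one ✓
  (7) x_5=F, x_4=F — same ✓
  (8) {x_1, x_2, x_7, x_5}: 1/4 true — not all ✓
  (9) {x_3, x_7}: 0 true — at most one ✓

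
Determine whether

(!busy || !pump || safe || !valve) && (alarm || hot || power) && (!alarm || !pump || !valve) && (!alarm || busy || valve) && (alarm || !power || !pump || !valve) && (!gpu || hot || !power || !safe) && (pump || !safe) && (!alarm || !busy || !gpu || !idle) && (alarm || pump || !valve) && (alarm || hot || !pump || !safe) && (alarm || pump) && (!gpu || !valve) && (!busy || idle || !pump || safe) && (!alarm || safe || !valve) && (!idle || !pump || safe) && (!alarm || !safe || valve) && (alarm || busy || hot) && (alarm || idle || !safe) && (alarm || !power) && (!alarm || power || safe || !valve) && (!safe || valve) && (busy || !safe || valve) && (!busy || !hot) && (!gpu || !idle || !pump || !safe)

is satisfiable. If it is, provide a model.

power = False, busy = False, safe = False, pump = True, idle = False, alarm = False, hot = True, gpu = True, valve = False

Set power = False.
Set busy = False.
Set safe = False.
Try pump = False:
  (alarm || pump) forces alarm = True.
  (!alarm || busy || valve) forces valve = True.
  clause (!alarm || safe || !valve) is falsified — backtrack.
So pump = True.
  then (!idle || !pump || safe) forces idle = False.
Set alarm = False.
  then (alarm || hot || power) forces hot = True.
Set gpu = True.
  then (!gpu || !valve) forces valve = False.
All clauses satisfied.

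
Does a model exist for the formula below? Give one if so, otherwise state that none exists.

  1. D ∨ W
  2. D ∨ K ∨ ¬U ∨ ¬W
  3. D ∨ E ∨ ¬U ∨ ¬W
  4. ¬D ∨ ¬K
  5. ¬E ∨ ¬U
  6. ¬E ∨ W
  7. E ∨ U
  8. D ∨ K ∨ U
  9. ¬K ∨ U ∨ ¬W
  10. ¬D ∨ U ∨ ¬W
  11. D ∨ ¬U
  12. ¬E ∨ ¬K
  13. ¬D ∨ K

The formula is unsatisfiable.

Case D = True:
  (¬D ∨ ¬K) forces K = False.
  Clause (¬D ∨ K) is falsified — contradiction.
Case D = False:
  (D ∨ W) forces W = True.
  (D ∨ ¬U) forces U = False.
  (E ∨ U) forces E = True.
  (D ∨ K ∨ U) forces K = True.
  Clause (¬K ∨ U ∨ ¬W) is falsified — contradiction.
Both cases fail, so the formula is unsatisfiable.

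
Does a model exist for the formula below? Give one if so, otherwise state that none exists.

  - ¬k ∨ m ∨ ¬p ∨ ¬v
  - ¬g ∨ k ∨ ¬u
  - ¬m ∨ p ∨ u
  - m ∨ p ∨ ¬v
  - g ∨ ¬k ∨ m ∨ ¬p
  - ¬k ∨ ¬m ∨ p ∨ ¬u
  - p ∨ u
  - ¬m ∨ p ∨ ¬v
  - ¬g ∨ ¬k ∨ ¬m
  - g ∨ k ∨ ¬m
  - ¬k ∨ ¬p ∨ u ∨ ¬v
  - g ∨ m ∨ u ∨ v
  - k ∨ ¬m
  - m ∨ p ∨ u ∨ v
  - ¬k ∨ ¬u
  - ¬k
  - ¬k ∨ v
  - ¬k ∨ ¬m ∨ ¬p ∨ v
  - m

Case m = True:
  (k ∨ ¬m) forces k = True.
  Clause (¬k) is falsified — contradiction.
Case m = False:
  Clause (m) is falsified — contradiction.
Both cases fail, so the formula is unsatisfiable.

Unsatisfiable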